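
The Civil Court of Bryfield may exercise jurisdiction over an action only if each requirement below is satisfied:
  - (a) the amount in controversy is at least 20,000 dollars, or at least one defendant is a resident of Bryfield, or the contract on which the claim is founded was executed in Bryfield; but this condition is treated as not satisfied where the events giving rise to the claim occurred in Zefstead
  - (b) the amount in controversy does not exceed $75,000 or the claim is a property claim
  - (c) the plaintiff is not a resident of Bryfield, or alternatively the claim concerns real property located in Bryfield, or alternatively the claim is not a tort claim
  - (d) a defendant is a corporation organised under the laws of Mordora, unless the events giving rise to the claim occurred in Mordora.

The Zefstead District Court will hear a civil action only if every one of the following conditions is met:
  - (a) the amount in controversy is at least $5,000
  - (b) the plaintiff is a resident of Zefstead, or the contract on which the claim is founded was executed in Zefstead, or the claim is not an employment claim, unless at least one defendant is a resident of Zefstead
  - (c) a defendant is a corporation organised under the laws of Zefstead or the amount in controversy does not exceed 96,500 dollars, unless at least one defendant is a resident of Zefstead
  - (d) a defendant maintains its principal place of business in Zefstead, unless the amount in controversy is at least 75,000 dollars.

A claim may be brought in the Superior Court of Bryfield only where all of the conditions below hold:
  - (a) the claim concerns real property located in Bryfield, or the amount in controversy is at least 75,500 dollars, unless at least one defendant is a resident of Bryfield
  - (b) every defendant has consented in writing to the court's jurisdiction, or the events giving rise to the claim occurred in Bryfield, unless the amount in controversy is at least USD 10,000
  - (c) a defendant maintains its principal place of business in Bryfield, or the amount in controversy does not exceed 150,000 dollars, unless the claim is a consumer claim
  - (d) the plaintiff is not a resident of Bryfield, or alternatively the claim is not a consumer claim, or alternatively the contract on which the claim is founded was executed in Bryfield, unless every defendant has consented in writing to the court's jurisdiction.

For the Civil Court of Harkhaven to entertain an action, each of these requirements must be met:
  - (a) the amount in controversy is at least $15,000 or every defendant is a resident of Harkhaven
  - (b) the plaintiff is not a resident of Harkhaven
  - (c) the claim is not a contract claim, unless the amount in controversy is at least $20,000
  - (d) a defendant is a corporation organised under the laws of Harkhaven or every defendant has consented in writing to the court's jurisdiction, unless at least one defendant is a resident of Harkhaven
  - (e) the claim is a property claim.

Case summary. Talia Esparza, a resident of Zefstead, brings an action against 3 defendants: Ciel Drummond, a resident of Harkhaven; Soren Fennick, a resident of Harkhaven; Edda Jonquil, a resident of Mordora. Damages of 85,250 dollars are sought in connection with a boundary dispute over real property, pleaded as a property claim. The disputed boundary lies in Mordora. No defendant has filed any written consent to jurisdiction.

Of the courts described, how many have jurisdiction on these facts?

The Civil Court of Bryfield:
  (a) The amount in controversy is $85,250, which meets the $20,000 floor — that alternative is enough. And the carve-out is inapplicable — the operative events occurred in Mordora, not Zefstead. Condition met.
  (b) The claim is a property claim, which satisfies one of the alternatives. Condition met.
  (c) The plaintiff resides in Zefstead, which is not Bryfield — that alternative is enough. Met.
  (d) No defendant is a corporation. But the operative events occurred in Mordora, and the 'unless' clause therefore excuses the requirement. Satisfied.
  → Jurisdiction lies.
The Zefstead District Court:
  (a) The amount in controversy is USD 85,250, which meets the $5,000 floor. Satisfied.
  (b) The plaintiff resides in Zefstead, so one alternative holds. Condition met.
  (c) The amount in controversy is 85,250 dollars, within the 96,500 dollars ceiling, so this disjunct is met. Met.
  (d) No defendant is a corporation. But the amount in controversy is $85,250, which meets the 75,000 dollars floor, and the 'unless' clause therefore excuses the requirement. Met.
  → All conditions met; jurisdiction exists.
The Superior Court of Bryfield:
  (a) The amount in controversy is $85,250, which meets the USD 75,500 floor — that alternative is enough. Condition met.
  (b) No such written consent has been filed; the operative events occurred in Mordora, not Bryfield — no alternative holds. However, the amount in controversy is USD 85,250, which meets the 10,000 dollars floor, so the 'unless' proviso supplies this condition. Satisfied.
  (c) The amount in controversy is USD 85,250, within the 150,000 dollars ceiling, which satisfies one of the alternatives. Met.
  (d) The plaintiff resides in Zefstead, which is not Bryfield, so one alternative holds. Met.
  → All conditions met; jurisdiction exists.
The Civil Court of Harkhaven:
  (a) The amount in controversy is 85,250 dollars, which meets the 15,000 dollars floor, so one alternative holds. Satisfied.
  (b) The plaintiff resides in Zefstead, which is not Harkhaven. Satisfied.
  (c) The claim is a property claim, not a contract claim. Met.
  (d) No defendant is a corporation; no such written consent has been filed — no alternative holds. The proviso rescues it, though: Ciel Drummond resides in Harkhaven. Satisfied.
  (e) The claim is a property claim. Condition met.
  → Jurisdiction lies.
Courts with jurisdiction: the Civil Court of Bryfield, the Zefstead District Court, the Superior Court of Bryfield, the Civil Court of Harkhaven — 4 in total.

4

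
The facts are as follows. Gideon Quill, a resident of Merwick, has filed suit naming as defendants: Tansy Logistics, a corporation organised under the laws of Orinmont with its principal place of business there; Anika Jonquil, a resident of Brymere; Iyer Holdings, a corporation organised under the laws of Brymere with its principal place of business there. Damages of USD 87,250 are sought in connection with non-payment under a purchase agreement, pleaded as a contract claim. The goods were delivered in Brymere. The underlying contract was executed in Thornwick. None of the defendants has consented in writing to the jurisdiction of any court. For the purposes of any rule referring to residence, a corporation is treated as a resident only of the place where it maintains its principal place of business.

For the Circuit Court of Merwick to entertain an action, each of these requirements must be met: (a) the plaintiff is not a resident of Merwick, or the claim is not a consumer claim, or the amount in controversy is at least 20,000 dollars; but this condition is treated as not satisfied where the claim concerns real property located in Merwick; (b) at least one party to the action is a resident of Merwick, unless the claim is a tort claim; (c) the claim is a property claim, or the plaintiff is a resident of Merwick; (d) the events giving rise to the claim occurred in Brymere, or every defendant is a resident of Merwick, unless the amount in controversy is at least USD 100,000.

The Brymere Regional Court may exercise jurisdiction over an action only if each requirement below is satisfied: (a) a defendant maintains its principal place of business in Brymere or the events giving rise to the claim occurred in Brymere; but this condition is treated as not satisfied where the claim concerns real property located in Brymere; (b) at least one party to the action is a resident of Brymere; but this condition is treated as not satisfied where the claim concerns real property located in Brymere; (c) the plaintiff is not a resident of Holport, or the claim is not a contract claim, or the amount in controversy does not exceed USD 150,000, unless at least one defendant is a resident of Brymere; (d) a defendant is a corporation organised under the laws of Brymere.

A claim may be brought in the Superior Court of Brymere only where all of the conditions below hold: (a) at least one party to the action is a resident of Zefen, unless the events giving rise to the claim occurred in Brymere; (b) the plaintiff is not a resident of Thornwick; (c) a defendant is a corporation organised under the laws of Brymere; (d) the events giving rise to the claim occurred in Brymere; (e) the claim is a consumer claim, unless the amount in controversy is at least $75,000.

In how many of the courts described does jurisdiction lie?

3

The Circuit Court of Merwick:
  (a) The claim is a contract claim, not a consumer claim, which satisfies one of the alternatives. The exception is not triggered, since the claim does not concern real property. Met.
  (b) Gideon Quill resides in Merwick. Satisfied.
  (c) The plaintiff resides in Merwick, so this disjunct is met. Satisfied.
  (d) The operative events occurred in Brymere, so this disjunct is met. Satisfied.
  → Every requirement is satisfied — jurisdiction.
The Brymere Regional Court:
  (a) Iyer Holdings has its principal place of business in Brymere — that alternative is enough. The exception is not triggered, since the claim does not concern real property. Condition met.
  (b) Anika Jonquil resides in Brymere. The carve-out does not apply: the claim does not concern real property. Satisfied.
  (c) The plaintiff resides in Merwick, which is not Holport, so this disjunct is met. Satisfied.
  (d) Iyer Holdings is organised under the laws of Brymere. Met.
  → Jurisdiction lies.
The Superior Court of Brymere:
  (a) No party resides in Zefen. But the operative events occurred in Brymere, and the 'unless' clause therefore excuses the requirement. Satisfied.
  (b) The plaintiff resides in Merwick, which is not Thornwick. Satisfied.
  (c) Iyer Holdings is organised under the laws of Brymere. Met.
  (d) The operative events occurred in Brymere. Condition met.
  (e) The claim is a contract claim, not a consumer claim. The proviso rescues it, though: the amount in controversy is $87,250, which meets the 75,000 dollars floor. Met.
  → All conditions met; jurisdiction exists.
Courts with jurisdiction: the Circuit Court of Merwick, the Brymere Regional Court, the Superior Court of Brymere — 3 in total.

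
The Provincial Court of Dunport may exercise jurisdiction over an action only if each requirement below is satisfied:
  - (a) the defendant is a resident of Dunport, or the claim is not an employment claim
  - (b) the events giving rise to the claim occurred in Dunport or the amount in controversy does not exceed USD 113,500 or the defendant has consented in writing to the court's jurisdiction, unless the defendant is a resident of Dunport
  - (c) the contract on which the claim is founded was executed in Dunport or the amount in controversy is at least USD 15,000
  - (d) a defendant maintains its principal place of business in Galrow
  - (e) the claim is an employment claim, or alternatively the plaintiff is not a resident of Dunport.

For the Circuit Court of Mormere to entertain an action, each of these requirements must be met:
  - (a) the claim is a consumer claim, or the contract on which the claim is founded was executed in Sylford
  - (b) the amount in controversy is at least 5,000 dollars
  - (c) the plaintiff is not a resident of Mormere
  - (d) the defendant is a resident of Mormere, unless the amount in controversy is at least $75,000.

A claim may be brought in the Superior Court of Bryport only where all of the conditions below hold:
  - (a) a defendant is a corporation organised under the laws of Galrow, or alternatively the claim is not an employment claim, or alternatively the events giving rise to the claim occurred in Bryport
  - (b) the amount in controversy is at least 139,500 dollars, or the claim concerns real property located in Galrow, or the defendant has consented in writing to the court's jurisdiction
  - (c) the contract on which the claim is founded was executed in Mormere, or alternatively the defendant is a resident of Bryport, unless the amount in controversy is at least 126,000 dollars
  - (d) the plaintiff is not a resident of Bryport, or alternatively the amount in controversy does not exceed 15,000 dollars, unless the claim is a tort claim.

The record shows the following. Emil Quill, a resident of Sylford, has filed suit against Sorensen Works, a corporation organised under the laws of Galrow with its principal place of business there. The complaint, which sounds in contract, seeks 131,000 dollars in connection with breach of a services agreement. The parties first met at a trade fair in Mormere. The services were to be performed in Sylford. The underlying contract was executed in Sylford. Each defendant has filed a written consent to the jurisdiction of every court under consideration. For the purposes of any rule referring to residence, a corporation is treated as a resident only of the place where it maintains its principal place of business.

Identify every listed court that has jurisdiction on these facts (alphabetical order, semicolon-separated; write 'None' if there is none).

the Circuit Court of Mormere; the Provincial Court of Dunport; the Superior Court of Bryport

The Provincial Court of Dunport:
  (a) The claim is a contract claim, not an employment claim, so this disjunct is met. Satisfied.
  (b) Every defendant has filed written consent — that alternative is enough. Condition met.
  (c) The amount in controversy is $131,000, which meets the $15,000 floor, so one alternative holds. Met.
  (d) Sorensen Works has its principal place of business in Galrow. Satisfied.
  (e) The plaintiff resides in Sylford, which is not Dunport, which satisfies one of the alternatives. Condition met.
  → Every requirement is satisfied — jurisdiction.
The Circuit Court of Mormere:
  (a) The contract was executed in Sylford, which satisfies one of the alternatives. Condition met.
  (b) The amount in controversy is $131,000, which meets the $5,000 floor. Met.
  (c) The plaintiff resides in Sylford, which is not Mormere. Condition met.
  (d) The defendant resides in Galrow, not Mormere. The proviso rescues it, though: the amount in controversy is 131,000 dollars, which meets the USD 75,000 floor. Condition met.
  → All conditions met; jurisdiction exists.
The Superior Court of Bryport:
  (a) Sorensen Works is organised under the laws of Galrow, so this disjunct is met. Satisfied.
  (b) Every defendant has filed written consent, so one alternative holds. Satisfied.
  (c) The contract was executed in Sylford, not Mormere; the defendant resides in Galrow, not Bryport — every alternative fails. But the amount in controversy is $131,000, which meets the 126,000 dollars floor, and the 'unless' clause therefore excuses the requirement. Condition met.
  (d) The plaintiff resides in Sylford, which is not Bryport, which satisfies one of the alternatives. Satisfied.
  → Jurisdiction lies.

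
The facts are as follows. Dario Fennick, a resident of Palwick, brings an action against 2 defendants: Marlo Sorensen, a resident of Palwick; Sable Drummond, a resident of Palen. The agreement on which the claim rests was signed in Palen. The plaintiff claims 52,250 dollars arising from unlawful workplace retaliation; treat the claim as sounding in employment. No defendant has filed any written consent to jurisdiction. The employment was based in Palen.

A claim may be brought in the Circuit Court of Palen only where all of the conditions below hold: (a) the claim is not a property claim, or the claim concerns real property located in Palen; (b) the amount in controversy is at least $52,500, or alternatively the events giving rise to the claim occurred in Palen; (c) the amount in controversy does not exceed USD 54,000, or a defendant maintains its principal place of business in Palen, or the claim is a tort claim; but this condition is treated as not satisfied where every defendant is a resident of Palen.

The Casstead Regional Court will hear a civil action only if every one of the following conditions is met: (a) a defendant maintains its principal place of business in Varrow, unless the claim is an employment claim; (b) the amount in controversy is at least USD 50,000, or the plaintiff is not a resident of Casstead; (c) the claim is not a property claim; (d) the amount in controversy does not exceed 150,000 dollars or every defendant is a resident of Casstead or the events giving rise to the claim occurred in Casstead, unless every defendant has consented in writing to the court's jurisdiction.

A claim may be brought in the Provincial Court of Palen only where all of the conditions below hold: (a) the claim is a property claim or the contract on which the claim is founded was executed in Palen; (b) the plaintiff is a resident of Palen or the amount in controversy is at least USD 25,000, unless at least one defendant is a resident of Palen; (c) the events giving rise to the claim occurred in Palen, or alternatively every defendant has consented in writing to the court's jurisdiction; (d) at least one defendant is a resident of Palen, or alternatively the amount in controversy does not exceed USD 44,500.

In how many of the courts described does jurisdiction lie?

The Circuit Court of Palen:
  (a) The claim is an employment claim, not a property claim, so one alternative holds. Condition met.
  (b) The operative events occurred in Palen, which satisfies one of the alternatives. Met.
  (c) The amount in controversy is $52,250, within the 54,000 dollars ceiling, so this disjunct is met. The carve-out does not apply: the defendants reside as follows — Marlo Sorensen in Palwick, Sable Drummond in Palen — not all in Palen. Satisfied.
  → The court has jurisdiction.
The Casstead Regional Court:
  (a) No defendant is a corporation. But the claim is an employment claim, and the 'unless' clause therefore excuses the requirement. Satisfied.
  (b) The amount in controversy is $52,250, which meets the 50,000 dollars floor, so this disjunct is met. Met.
  (c) The claim is an employment claim, not a property claim. Condition met.
  (d) The amount in controversy is $52,250, within the USD 150,000 ceiling — that alternative is enough. Met.
  → Every requirement is satisfied — jurisdiction.
The Provincial Court of Palen:
  (a) The contract was executed in Palen, so one alternative holds. Condition met.
  (b) The amount in controversy is $52,250, which meets the 25,000 dollars floor, so this disjunct is met. Satisfied.
  (c) The operative events occurred in Palen, so one alternative holds. Satisfied.
  (d) Sable Drummond resides in Palen, so this disjunct is met. Met.
  → All conditions met; jurisdiction exists.
Courts with jurisdiction: the Circuit Court of Palen, the Casstead Regional Court, the Provincial Court of Palen — 3 in total.

3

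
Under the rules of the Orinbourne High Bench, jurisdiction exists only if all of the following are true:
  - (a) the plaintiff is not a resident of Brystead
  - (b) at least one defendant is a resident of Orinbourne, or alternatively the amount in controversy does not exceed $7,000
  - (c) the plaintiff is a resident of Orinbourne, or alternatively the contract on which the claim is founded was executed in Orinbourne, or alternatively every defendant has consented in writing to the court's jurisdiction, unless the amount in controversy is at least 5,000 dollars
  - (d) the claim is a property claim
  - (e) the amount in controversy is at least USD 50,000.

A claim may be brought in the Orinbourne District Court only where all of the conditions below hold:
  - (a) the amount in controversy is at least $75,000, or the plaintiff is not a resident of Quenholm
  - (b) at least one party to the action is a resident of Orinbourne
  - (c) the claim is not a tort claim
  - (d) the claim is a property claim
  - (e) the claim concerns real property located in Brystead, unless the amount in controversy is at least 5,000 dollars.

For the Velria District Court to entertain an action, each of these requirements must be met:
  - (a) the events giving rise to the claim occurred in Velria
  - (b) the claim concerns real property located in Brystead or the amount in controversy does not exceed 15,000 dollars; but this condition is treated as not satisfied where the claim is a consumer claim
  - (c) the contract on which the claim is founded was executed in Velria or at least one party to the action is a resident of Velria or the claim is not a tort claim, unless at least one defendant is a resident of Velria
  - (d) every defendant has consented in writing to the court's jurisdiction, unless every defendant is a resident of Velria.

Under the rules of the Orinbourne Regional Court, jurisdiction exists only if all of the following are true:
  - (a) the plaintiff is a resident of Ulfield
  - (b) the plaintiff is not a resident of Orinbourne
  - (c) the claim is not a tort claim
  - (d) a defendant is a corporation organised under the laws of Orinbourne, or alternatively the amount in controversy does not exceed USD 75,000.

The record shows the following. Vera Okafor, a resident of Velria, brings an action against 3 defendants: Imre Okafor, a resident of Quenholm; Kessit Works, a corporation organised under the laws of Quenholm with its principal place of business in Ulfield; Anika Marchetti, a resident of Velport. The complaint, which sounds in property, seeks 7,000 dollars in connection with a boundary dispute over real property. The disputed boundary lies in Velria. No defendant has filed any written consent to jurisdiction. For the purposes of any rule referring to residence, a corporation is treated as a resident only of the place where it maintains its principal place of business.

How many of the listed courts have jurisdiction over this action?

0

The Orinbourne High Bench:
  (a) The plaintiff resides in Velria, which is not Brystead. Met.
  (b) The amount in controversy is USD 7,000, within the 7,000 dollars ceiling, so this disjunct is met. Satisfied.
  (c) The plaintiff resides in Velria, not Orinbourne; no contract (and hence no place of execution) is alleged; no such written consent has been filed — every alternative fails. But the amount in controversy is $7,000, which meets the $5,000 floor, and the 'unless' clause therefore excuses the requirement. Satisfied.
  (d) The claim is a property claim. Satisfied.
  (e) The amount in controversy is USD 7,000, below the 50,000 dollars floor. Fails.
  → The court lacks jurisdiction.
The Orinbourne District Court:
  (a) The plaintiff resides in Velria, which is not Quenholm — that alternative is enough. Condition met.
  (b) No party resides in Orinbourne. Not met.
  (c) The claim is a property claim, not a tort claim. Met.
  (d) The claim is a property claim. Satisfied.
  (e) The property lies in Velria, not Brystead. The proviso rescues it, though: the amount in controversy is USD 7,000, which meets the 5,000 dollars floor. Satisfied.
  → The court lacks jurisdiction.
The Velria District Court:
  (a) The operative events occurred in Velria. Condition met.
  (b) The amount in controversy is USD 7,000, within the 15,000 dollars ceiling, which satisfies one of the alternatives. The exception is not triggered, since the claim is a property claim, not a consumer claim. Condition met.
  (c) Vera Okafor resides in Velria, which satisfies one of the alternatives. Condition met.
  (d) No such written consent has been filed. The proviso offers no rescue either, since the defendants reside as follows — Imre Okafor in Quenholm, Kessit Works in Ulfield, Anika Marchetti in Velport — not all in Velria. Condition not met.
  → At least one condition fails; no jurisdiction.
The Orinbourne Regional Court:
  (a) The plaintiff resides in Velria, not Ulfield. Not satisfied.
  (b) The plaintiff resides in Velria, which is not Orinbourne. Met.
  (c) The claim is a property claim, not a tort claim. Condition met.
  (d) The amount in controversy is 7,000 dollars, within the USD 75,000 ceiling, so this disjunct is met. Satisfied.
  → At least one condition fails; no jurisdiction.
No court satisfies all of its conditions.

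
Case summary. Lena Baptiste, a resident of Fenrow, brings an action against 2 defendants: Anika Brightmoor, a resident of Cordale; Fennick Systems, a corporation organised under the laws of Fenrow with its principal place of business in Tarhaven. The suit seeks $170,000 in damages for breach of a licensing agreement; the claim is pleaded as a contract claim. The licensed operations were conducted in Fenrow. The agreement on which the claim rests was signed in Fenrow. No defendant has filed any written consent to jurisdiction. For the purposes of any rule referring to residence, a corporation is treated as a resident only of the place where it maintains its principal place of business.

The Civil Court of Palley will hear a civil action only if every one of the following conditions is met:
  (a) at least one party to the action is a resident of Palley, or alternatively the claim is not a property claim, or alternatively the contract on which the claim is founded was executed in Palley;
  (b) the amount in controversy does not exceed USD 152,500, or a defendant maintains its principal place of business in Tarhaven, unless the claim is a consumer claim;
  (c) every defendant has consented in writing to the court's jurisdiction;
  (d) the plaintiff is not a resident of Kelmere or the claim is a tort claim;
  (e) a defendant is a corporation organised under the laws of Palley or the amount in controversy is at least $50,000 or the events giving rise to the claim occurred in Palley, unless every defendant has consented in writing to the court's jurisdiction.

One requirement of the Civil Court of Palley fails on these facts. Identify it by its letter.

(c)

The Civil Court of Palley:
  (a) The claim is a contract claim, not a property claim, so one alternative holds. Satisfied.
  (b) Fennick Systems has its principal place of business in Tarhaven, so one alternative holds. Condition met.
  (c) No such written consent has been filed. Not satisfied.
  (d) The plaintiff resides in Fenrow, which is not Kelmere — that alternative is enough. Satisfied.
  (e) The amount in controversy is 170,000 dollars, which meets the 50,000 dollars floor, so this disjunct is met. Satisfied.
Only condition (c) fails.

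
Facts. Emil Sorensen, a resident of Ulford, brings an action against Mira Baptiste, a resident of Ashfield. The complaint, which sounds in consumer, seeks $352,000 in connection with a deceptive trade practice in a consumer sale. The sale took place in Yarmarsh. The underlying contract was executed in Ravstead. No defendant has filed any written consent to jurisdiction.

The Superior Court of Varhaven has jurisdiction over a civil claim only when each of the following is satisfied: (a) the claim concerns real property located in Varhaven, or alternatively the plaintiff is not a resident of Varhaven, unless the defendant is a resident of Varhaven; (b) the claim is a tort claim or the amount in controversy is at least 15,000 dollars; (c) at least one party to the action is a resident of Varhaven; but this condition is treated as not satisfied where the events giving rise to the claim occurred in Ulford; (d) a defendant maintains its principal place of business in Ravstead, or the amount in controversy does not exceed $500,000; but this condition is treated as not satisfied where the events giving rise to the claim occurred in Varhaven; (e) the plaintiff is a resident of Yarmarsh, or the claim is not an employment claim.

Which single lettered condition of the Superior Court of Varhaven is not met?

The Superior Court of Varhaven:
  (a) The plaintiff resides in Ulford, which is not Varhaven — that alternative is enough. Met.
  (b) The amount in controversy is 352,000 dollars, which meets the $15,000 floor, so one alternative holds. Met.
  (c) No party resides in Varhaven. Not satisfied.
  (d) The amount in controversy is $352,000, within the $500,000 ceiling — that alternative is enough. The exception is not triggered, since the operative events occurred in Yarmarsh, not Varhaven. Condition met.
  (e) The claim is a consumer claim, not an employment claim, so one alternative holds. Satisfied.
Only condition (c) fails.

(c)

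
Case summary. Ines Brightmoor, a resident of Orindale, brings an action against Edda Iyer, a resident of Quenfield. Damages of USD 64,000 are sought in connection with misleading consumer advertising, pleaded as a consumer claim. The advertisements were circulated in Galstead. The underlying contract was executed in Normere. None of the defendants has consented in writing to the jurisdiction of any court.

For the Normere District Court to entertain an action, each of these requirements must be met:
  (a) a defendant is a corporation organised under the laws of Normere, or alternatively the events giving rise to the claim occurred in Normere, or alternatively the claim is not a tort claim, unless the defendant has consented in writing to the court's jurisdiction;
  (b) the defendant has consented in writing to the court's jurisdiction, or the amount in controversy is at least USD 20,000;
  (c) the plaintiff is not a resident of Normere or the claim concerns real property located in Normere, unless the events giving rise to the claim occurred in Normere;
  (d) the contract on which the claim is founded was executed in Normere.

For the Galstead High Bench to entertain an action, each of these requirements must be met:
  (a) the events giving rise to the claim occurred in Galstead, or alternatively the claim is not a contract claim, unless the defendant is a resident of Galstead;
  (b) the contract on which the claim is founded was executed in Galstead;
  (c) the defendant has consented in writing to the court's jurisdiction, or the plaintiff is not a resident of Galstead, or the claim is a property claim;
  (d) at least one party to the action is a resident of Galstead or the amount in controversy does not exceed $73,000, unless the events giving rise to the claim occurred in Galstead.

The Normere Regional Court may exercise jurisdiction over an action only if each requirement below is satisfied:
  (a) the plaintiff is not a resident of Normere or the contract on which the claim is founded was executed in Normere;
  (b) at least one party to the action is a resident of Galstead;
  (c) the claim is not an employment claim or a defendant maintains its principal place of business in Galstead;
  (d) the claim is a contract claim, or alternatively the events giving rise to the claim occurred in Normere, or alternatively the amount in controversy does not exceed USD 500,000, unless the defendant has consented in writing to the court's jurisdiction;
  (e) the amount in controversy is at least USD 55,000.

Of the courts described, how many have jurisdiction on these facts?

1

The Normere District Court:
  (a) The claim is a consumer claim, not a tort claim, which satisfies one of the alternatives. Satisfied.
  (b) The amount in controversy is 64,000 dollars, which meets the $20,000 floor — that alternative is enough. Met.
  (c) The plaintiff resides in Orindale, which is not Normere — that alternative is enough. Satisfied.
  (d) The contract was executed in Normere. Satisfied.
  → Every requirement is satisfied — jurisdiction.
The Galstead High Bench:
  (a) The operative events occurred in Galstead, so one alternative holds. Met.
  (b) The contract was executed in Normere, not Galstead. Not met.
  (c) The plaintiff resides in Orindale, which is not Galstead, which satisfies one of the alternatives. Satisfied.
  (d) The amount in controversy is USD 64,000, within the USD 73,000 ceiling, which satisfies one of the alternatives. Met.
  → No jurisdiction.
The Normere Regional Court:
  (a) The plaintiff resides in Orindale, which is not Normere, so one alternative holds. Condition met.
  (b) No party resides in Galstead. Not satisfied.
  (c) The claim is a consumer claim, not an employment claim, which satisfies one of the alternatives. Satisfied.
  (d) The amount in controversy is $64,000, within the USD 500,000 ceiling, which satisfies one of the alternatives. Condition met.
  (e) The amount in controversy is 64,000 dollars, which meets the $55,000 floor. Satisfied.
  → At least one condition fails; no jurisdiction.
Courts with jurisdiction: the Normere District Court — 1 in total.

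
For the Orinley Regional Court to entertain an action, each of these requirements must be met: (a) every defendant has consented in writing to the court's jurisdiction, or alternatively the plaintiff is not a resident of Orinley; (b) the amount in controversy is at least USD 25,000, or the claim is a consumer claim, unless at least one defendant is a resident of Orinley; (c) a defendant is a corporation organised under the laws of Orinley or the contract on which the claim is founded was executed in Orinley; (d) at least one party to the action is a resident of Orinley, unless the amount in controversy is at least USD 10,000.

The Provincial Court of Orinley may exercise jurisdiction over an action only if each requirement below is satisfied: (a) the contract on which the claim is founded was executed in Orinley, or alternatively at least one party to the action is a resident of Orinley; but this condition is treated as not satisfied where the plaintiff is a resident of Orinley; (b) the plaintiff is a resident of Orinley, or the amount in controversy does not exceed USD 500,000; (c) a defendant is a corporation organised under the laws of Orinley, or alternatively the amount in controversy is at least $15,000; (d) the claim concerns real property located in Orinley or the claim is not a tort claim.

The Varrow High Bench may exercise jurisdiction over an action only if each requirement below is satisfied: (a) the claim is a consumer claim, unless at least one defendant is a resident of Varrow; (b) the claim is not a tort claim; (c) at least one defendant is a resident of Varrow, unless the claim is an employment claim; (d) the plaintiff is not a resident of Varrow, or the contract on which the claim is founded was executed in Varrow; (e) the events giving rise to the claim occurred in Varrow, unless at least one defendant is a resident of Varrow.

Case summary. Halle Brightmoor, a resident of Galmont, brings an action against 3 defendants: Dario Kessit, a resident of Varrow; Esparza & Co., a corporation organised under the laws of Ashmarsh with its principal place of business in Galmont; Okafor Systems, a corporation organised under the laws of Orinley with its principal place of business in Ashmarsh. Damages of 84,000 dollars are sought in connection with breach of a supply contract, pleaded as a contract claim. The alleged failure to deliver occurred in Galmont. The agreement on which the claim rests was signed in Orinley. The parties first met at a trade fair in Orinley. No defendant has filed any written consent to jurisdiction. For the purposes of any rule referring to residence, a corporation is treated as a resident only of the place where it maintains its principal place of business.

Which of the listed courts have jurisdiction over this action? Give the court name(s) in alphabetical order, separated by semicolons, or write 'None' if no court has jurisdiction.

The Orinley Regional Court:
  (a) The plaintiff resides in Galmont, which is not Orinley, so one alternative holds. Condition met.
  (b) The amount in controversy is 84,000 dollars, which meets the $25,000 floor — that alternative is enough. Met.
  (c) Okafor Systems is organised under the laws of Orinley — that alternative is enough. Condition met.
  (d) No party resides in Orinley. The proviso rescues it, though: the amount in controversy is $84,000, which meets the USD 10,000 floor. Satisfied.
  → All conditions met; jurisdiction exists.
The Provincial Court of Orinley:
  (a) The contract was executed in Orinley — that alternative is enough. The exception is not triggered, since the plaintiff resides in Galmont, not Orinley. Met.
  (b) The amount in controversy is $84,000, within the 500,000 dollars ceiling, so this disjunct is met. Met.
  (c) Okafor Systems is organised under the laws of Orinley — that alternative is enough. Satisfied.
  (d) The claim is a contract claim, not a tort claim, so one alternative holds. Condition met.
  → Every requirement is satisfied — jurisdiction.
The Varrow High Bench:
  (a) The claim is a contract claim, not a consumer claim. The proviso rescues it, though: Dario Kessit resides in Varrow. Satisfied.
  (b) The claim is a contract claim, not a tort claim. Condition met.
  (c) Dario Kessit resides in Varrow. Satisfied.
  (d) The plaintiff resides in Galmont, which is not Varrow, so this disjunct is met. Condition met.
  (e) The operative events occurred in Galmont, not Varrow. But Dario Kessit resides in Varrow, and the 'unless' clause therefore excuses the requirement. Satisfied.
  → The court has jurisdiction.

the Orinley Regional Court; the Provincial Court of Orinley; the Varrow High Bench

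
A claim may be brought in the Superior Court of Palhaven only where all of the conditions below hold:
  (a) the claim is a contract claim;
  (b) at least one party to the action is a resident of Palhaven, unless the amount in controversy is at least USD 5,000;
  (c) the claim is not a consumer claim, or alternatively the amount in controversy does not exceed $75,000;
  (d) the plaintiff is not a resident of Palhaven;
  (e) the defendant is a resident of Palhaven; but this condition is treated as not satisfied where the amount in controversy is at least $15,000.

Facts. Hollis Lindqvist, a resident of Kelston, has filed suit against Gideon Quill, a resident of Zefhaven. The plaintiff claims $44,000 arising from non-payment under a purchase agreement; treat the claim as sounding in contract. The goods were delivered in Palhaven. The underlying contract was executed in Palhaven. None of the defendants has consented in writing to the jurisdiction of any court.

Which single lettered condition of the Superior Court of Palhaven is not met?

The Superior Court of Palhaven:
  (a) The claim is a contract claim. Condition met.
  (b) No party resides in Palhaven. The proviso rescues it, though: the amount in controversy is USD 44,000, which meets the 5,000 dollars floor. Satisfied.
  (c) The claim is a contract claim, not a consumer claim, so one alternative holds. Satisfied.
  (d) The plaintiff resides in Kelston, which is not Palhaven. Satisfied.
  (e) The defendant resides in Zefhaven, not Palhaven. Not satisfied.
Only condition (e) fails.

(e)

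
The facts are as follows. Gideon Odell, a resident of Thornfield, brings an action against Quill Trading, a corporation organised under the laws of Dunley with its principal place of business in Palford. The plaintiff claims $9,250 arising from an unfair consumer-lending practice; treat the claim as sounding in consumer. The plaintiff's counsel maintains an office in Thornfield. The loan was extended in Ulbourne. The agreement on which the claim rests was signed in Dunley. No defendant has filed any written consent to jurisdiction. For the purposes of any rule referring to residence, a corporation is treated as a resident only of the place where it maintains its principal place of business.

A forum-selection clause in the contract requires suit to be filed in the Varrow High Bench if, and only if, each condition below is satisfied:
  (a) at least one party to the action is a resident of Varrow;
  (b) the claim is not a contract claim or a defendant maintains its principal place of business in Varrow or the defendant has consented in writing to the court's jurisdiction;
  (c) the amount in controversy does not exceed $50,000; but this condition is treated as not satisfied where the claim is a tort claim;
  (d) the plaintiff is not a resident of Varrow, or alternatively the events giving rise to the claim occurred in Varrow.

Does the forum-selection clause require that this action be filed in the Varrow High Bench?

The Varrow High Bench:
  (a) No party resides in Varrow. Condition not met.
  (b) The claim is a consumer claim, not a contract claim, so one alternative holds. Satisfied.
  (c) The amount in controversy is 9,250 dollars, within the $50,000 ceiling. The exception is not triggered, since the claim is a consumer claim, not a tort claim. Satisfied.
  (d) The plaintiff resides in Thornfield, which is not Varrow, which satisfies one of the alternatives. Met.
  → The clause does not apply.

No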